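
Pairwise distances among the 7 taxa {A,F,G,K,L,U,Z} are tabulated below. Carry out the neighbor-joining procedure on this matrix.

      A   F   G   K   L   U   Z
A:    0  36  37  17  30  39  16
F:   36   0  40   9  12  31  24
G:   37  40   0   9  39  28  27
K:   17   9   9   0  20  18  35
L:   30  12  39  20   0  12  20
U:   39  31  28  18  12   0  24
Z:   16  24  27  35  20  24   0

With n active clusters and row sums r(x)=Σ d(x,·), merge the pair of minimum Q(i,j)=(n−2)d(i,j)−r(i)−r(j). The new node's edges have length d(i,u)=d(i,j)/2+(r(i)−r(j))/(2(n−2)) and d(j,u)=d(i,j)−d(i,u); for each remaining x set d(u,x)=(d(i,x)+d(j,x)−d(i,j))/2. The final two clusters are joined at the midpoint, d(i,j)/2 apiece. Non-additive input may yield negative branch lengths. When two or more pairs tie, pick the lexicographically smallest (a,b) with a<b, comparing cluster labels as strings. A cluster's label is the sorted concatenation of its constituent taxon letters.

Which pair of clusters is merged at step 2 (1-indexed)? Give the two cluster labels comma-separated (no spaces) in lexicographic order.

step 1: merge (G,K) at d=9, Q=-243; branch lengths G→117/10, K→-27/10; new cluster GK
  updated: d(A,GK)=45/2, d(F,GK)=20, d(GK,L)=25, d(GK,U)=37/2, d(GK,Z)=53/2
step 2: merge (A,Z) at d=16, Q=-190; branch lengths A→97/8, Z→31/8; new cluster AZ
  updated: d(AZ,F)=22, d(AZ,GK)=33/2, d(AZ,L)=17, d(AZ,U)=47/2
step 3: merge (F,L) at d=12, Q=-115; branch lengths F→55/6, L→17/6; new cluster FL
  updated: d(AZ,FL)=27/2, d(FL,GK)=33/2, d(FL,U)=31/2
step 4: merge (AZ,FL) at d=27/2, Q=-72; branch lengths AZ→35/4, FL→19/4; new cluster AFLZ
  updated: d(AFLZ,GK)=39/4, d(AFLZ,U)=51/4
step 5: merge (AFLZ,GK) at d=39/4, Q=-41; branch lengths AFLZ→2, GK→31/4; new cluster AFGKLZ
  updated: d(AFGKLZ,U)=43/4
step 6: merge (AFGKLZ,U) at d=43/4; branch lengths AFGKLZ→43/8, U→43/8; new cluster AFGKLUZ
final tree: ((((A:97/8,Z:31/8):35/4,(F:55/6,L:17/6):19/4):2,(G:117/10,K:-27/10):31/4):43/8,U:43/8)
total length: 71

A,Z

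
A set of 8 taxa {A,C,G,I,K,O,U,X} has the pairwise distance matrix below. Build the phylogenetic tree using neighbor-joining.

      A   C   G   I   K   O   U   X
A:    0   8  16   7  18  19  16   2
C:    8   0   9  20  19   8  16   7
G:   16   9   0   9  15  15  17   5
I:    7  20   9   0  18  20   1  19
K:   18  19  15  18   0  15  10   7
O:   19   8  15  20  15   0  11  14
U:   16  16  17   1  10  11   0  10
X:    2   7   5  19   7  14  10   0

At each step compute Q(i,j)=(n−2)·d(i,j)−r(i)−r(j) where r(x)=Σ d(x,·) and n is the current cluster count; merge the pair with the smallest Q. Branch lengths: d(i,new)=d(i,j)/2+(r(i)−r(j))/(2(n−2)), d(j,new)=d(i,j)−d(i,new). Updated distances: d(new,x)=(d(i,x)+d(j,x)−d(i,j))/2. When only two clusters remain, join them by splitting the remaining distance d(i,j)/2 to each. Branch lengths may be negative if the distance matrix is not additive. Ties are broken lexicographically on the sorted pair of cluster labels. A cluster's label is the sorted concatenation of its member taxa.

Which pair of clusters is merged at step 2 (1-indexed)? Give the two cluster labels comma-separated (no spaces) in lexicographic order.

C,O

iteration 1: select I,U (d=1, Q=-169); attach at lengths (19/12, -7/12); label the merged cluster IU
  updated: d(A,IU)=11, d(C,IU)=35/2, d(G,IU)=25/2, d(IU,K)=27/2, d(IU,O)=15, d(IU,X)=14
iteration 2: select C,O (d=8, Q=-229/2); attach at lengths (9/4, 23/4); label the merged cluster CO
  updated: d(A,CO)=19/2, d(CO,G)=8, d(CO,IU)=49/4, d(CO,K)=13, d(CO,X)=13/2
iteration 3: select A,X (d=2, Q=-83); attach at lengths (15/4, -7/4); label the merged cluster AX
  updated: d(AX,CO)=7, d(AX,G)=19/2, d(AX,IU)=23/2, d(AX,K)=23/2
iteration 4: select IU,K (d=27/2, Q=-249/4); attach at lengths (149/24, 175/24); label the merged cluster IKU
  updated: d(AX,IKU)=19/4, d(CO,IKU)=47/8, d(G,IKU)=7
iteration 5: select AX,IKU (d=19/4, Q=-235/8); attach at lengths (105/32, 47/32); label the merged cluster AIKUX
  updated: d(AIKUX,CO)=65/16, d(AIKUX,G)=47/8
iteration 6: select AIKUX,CO (d=65/16, Q=-287/16); attach at lengths (31/32, 99/32); label the merged cluster ACIKOUX
  updated: d(ACIKOUX,G)=157/32
iteration 7: select ACIKOUX,G (d=157/32); attach at lengths (157/64, 157/64); label the merged cluster ACGIKOUX
final tree: ((((A:15/4,X:-7/4):105/32,((I:19/12,U:-7/12):149/24,K:175/24):47/32):31/32,(C:9/4,O:23/4):99/32):157/64,G:157/64)
total length: 1223/32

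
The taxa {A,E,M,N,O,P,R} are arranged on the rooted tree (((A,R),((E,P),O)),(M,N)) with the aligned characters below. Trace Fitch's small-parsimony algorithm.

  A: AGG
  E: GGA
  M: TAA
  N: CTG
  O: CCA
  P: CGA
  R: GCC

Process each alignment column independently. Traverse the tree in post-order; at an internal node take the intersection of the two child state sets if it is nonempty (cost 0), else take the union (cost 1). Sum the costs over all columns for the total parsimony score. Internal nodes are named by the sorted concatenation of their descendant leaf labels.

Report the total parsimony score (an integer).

11

[col 0] AR: children A:{A}, R:{G} ∪→ {A,G}; cost 1
[col 0] EP: children E:{G}, P:{C} ∪→ {C,G}; cost 1
[col 0] EOP: children EP:{C,G}, O:{C} ∩→ {C}; cost 0
[col 0] AEOPR: children AR:{A,G}, EOP:{C} ∪→ {A,C,G}; cost 1
[col 0] MN: children M:{T}, N:{C} ∪→ {C,T}; cost 1
[col 0] AEMNOPR: children AEOPR:{A,C,G}, MN:{C,T} ∩→ {C}; cost 0
[col 1] AR: children A:{G}, R:{C} ∪→ {C,G}; cost 1
[col 1] EP: children E:{G}, P:{G} ∩→ {G}; cost 0
[col 1] EOP: children EP:{G}, O:{C} ∪→ {C,G}; cost 1
[col 1] AEOPR: children AR:{C,G}, EOP:{C,G} ∩→ {C,G}; cost 0
[col 1] MN: children M:{A}, N:{T} ∪→ {A,T}; cost 1
[col 1] AEMNOPR: children AEOPR:{C,G}, MN:{A,T} ∪→ {A,C,G,T}; cost 1
[col 2] AR: children A:{G}, R:{C} ∪→ {C,G}; cost 1
[col 2] EP: children E:{A}, P:{A} ∩→ {A}; cost 0
[col 2] EOP: children EP:{A}, O:{A} ∩→ {A}; cost 0
[col 2] AEOPR: children AR:{C,G}, EOP:{A} ∪→ {A,C,G}; cost 1
[col 2] MN: children M:{A}, N:{G} ∪→ {A,G}; cost 1
[col 2] AEMNOPR: children AEOPR:{A,C,G}, MN:{A,G} ∩→ {A,G}; cost 0
per-site changes: [4, 4, 3]; total = 11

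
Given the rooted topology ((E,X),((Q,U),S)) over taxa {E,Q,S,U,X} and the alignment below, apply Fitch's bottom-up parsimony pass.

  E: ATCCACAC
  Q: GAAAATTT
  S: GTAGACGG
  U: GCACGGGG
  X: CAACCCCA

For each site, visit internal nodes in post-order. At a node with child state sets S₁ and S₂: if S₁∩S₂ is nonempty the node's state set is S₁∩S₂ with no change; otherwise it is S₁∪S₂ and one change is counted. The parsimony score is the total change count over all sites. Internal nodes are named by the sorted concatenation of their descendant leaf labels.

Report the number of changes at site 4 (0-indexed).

2

site 0, node EX: E={A} ∪ X={C} → {A,C} (+1)
site 0, node QU: Q={G} ∩ U={G} → {G} (+0)
site 0, node QSU: QU={G} ∩ S={G} → {G} (+0)
site 0, node EQSUX: EX={A,C} ∪ QSU={G} → {A,C,G} (+1)
site 1, node EX: E={T} ∪ X={A} → {A,T} (+1)
site 1, node QU: Q={A} ∪ U={C} → {A,C} (+1)
site 1, node QSU: QU={A,C} ∪ S={T} → {A,C,T} (+1)
site 1, node EQSUX: EX={A,T} ∩ QSU={A,C,T} → {A,T} (+0)
site 2, node EX: E={C} ∪ X={A} → {A,C} (+1)
site 2, node QU: Q={A} ∩ U={A} → {A} (+0)
site 2, node QSU: QU={A} ∩ S={A} → {A} (+0)
site 2, node EQSUX: EX={A,C} ∩ QSU={A} → {A} (+0)
site 3, node EX: E={C} ∩ X={C} → {C} (+0)
site 3, node QU: Q={A} ∪ U={C} → {A,C} (+1)
site 3, node QSU: QU={A,C} ∪ S={G} → {A,C,G} (+1)
site 3, node EQSUX: EX={C} ∩ QSU={A,C,G} → {C} (+0)
site 4, node EX: E={A} ∪ X={C} → {A,C} (+1)
site 4, node QU: Q={A} ∪ U={G} → {A,G} (+1)
site 4, node QSU: QU={A,G} ∩ S={A} → {A} (+0)
site 4, node EQSUX: EX={A,C} ∩ QSU={A} → {A} (+0)
site 5, node EX: E={C} ∩ X={C} → {C} (+0)
site 5, node QU: Q={T} ∪ U={G} → {G,T} (+1)
site 5, node QSU: QU={G,T} ∪ S={C} → {C,G,T} (+1)
site 5, node EQSUX: EX={C} ∩ QSU={C,G,T} → {C} (+0)
site 6, node EX: E={A} ∪ X={C} → {A,C} (+1)
site 6, node QU: Q={T} ∪ U={G} → {G,T} (+1)
site 6, node QSU: QU={G,T} ∩ S={G} → {G} (+0)
site 6, node EQSUX: EX={A,C} ∪ QSU={G} → {A,C,G} (+1)
site 7, node EX: E={C} ∪ X={A} → {A,C} (+1)
site 7, node QU: Q={T} ∪ U={G} → {G,T} (+1)
site 7, node QSU: QU={G,T} ∩ S={G} → {G} (+0)
site 7, node EQSUX: EX={A,C} ∪ QSU={G} → {A,C,G} (+1)
per-site changes: [2, 3, 1, 2, 2, 2, 3, 3]; total = 18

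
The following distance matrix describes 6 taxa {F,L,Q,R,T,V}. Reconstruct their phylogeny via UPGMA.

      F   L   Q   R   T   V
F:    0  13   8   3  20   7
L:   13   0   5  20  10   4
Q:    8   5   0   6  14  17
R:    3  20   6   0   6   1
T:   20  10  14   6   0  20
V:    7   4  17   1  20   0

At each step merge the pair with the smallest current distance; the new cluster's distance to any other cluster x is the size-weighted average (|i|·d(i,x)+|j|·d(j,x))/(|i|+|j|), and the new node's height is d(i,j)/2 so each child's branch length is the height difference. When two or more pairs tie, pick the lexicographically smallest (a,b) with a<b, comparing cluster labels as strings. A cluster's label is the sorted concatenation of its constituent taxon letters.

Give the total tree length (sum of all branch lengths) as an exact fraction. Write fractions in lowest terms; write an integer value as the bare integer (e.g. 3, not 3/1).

1. join R+V (d=1) ⇒ RV; edges |R|=1/2, |V|=1/2
  updated: d(F,RV)=5, d(L,RV)=12, d(Q,RV)=23/2, d(RV,T)=13
2. join F+RV (d=5) ⇒ FRV; edges |F|=5/2, |RV|=2
  updated: d(FRV,L)=37/3, d(FRV,Q)=31/3, d(FRV,T)=46/3
3. join L+Q (d=5) ⇒ LQ; edges |L|=5/2, |Q|=5/2
  updated: d(FRV,LQ)=34/3, d(LQ,T)=12
4. join FRV+LQ (d=34/3) ⇒ FLQRV; edges |FRV|=19/6, |LQ|=19/6
  updated: d(FLQRV,T)=14
5. join FLQRV+T (d=14) ⇒ FLQRTV; edges |FLQRV|=4/3, |T|=7
final tree: (((F:5/2,(R:1/2,V:1/2):2):19/6,(L:5/2,Q:5/2):19/6):4/3,T:7)
total length: 151/6

151/6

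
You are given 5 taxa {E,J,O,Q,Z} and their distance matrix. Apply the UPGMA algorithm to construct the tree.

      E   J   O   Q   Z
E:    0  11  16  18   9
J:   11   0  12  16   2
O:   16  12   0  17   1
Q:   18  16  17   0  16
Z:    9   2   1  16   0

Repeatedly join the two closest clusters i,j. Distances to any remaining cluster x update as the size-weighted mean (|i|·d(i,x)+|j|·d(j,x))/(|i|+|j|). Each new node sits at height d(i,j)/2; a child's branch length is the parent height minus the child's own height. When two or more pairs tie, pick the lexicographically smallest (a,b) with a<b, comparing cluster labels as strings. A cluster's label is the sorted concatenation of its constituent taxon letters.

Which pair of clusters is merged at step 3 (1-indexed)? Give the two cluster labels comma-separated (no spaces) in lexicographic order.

1. join O+Z (d=1) ⇒ OZ; edges |O|=1/2, |Z|=1/2
  updated: d(E,OZ)=25/2, d(J,OZ)=7, d(OZ,Q)=33/2
2. join J+OZ (d=7) ⇒ JOZ; edges |J|=7/2, |OZ|=3
  updated: d(E,JOZ)=12, d(JOZ,Q)=49/3
3. join E+JOZ (d=12) ⇒ EJOZ; edges |E|=6, |JOZ|=5/2
  updated: d(EJOZ,Q)=67/4
4. join EJOZ+Q (d=67/4) ⇒ EJOQZ; edges |EJOZ|=19/8, |Q|=67/8
final tree: ((E:6,(J:7/2,(O:1/2,Z:1/2):3):5/2):19/8,Q:67/8)
total length: 107/4

E,JOZ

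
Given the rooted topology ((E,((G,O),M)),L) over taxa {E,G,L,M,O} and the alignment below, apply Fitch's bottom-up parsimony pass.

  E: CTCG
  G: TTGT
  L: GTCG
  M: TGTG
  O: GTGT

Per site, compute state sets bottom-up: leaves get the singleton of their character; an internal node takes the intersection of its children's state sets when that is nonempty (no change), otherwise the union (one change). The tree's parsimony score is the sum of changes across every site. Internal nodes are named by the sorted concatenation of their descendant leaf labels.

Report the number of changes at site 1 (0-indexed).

1

[col 0] GO: children G:{T}, O:{G} ∪→ {G,T}; cost 1
[col 0] GMO: children GO:{G,T}, M:{T} ∩→ {T}; cost 0
[col 0] EGMO: children E:{C}, GMO:{T} ∪→ {C,T}; cost 1
[col 0] EGLMO: children EGMO:{C,T}, L:{G} ∪→ {C,G,T}; cost 1
[col 1] GO: children G:{T}, O:{T} ∩→ {T}; cost 0
[col 1] GMO: children GO:{T}, M:{G} ∪→ {G,T}; cost 1
[col 1] EGMO: children E:{T}, GMO:{G,T} ∩→ {T}; cost 0
[col 1] EGLMO: children EGMO:{T}, L:{T} ∩→ {T}; cost 0
[col 2] GO: children G:{G}, O:{G} ∩→ {G}; cost 0
[col 2] GMO: children GO:{G}, M:{T} ∪→ {G,T}; cost 1
[col 2] EGMO: children E:{C}, GMO:{G,T} ∪→ {C,G,T}; cost 1
[col 2] EGLMO: children EGMO:{C,G,T}, L:{C} ∩→ {C}; cost 0
[col 3] GO: children G:{T}, O:{T} ∩→ {T}; cost 0
[col 3] GMO: children GO:{T}, M:{G} ∪→ {G,T}; cost 1
[col 3] EGMO: children E:{G}, GMO:{G,T} ∩→ {G}; cost 0
[col 3] EGLMO: children EGMO:{G}, L:{G} ∩→ {G}; cost 0
per-site changes: [3, 1, 2, 1]; total = 7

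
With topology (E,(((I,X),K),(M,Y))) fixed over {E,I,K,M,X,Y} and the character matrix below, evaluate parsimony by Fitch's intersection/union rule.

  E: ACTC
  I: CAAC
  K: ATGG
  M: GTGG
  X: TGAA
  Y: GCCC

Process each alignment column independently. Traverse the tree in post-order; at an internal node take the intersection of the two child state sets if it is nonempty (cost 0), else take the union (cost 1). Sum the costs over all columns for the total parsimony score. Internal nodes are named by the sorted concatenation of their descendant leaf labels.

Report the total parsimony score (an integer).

13

IX@0: {C} ∪ {T} = {C,T} (union, +1)
IKX@0: {C,T} ∪ {A} = {A,C,T} (union, +1)
MY@0: {G} ∩ {G} = {G} (intersection, +0)
IKMXY@0: {A,C,T} ∪ {G} = {A,C,G,T} (union, +1)
EIKMXY@0: {A} ∩ {A,C,G,T} = {A} (intersection, +0)
IX@1: {A} ∪ {G} = {A,G} (union, +1)
IKX@1: {A,G} ∪ {T} = {A,G,T} (union, +1)
MY@1: {T} ∪ {C} = {C,T} (union, +1)
IKMXY@1: {A,G,T} ∩ {C,T} = {T} (intersection, +0)
EIKMXY@1: {C} ∪ {T} = {C,T} (union, +1)
IX@2: {A} ∩ {A} = {A} (intersection, +0)
IKX@2: {A} ∪ {G} = {A,G} (union, +1)
MY@2: {G} ∪ {C} = {C,G} (union, +1)
IKMXY@2: {A,G} ∩ {C,G} = {G} (intersection, +0)
EIKMXY@2: {T} ∪ {G} = {G,T} (union, +1)
IX@3: {C} ∪ {A} = {A,C} (union, +1)
IKX@3: {A,C} ∪ {G} = {A,C,G} (union, +1)
MY@3: {G} ∪ {C} = {C,G} (union, +1)
IKMXY@3: {A,C,G} ∩ {C,G} = {C,G} (intersection, +0)
EIKMXY@3: {C} ∩ {C,G} = {C} (intersection, +0)
per-site changes: [3, 4, 3, 3]; total = 13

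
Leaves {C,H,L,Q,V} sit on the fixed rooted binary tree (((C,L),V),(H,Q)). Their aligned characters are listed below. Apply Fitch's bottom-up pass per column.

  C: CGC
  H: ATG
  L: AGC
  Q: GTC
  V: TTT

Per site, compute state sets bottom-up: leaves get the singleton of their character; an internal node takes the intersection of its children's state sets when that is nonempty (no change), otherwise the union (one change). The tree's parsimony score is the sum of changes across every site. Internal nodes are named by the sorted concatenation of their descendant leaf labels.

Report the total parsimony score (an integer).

6

CL@0: {C} ∪ {A} = {A,C} (union, +1)
CLV@0: {A,C} ∪ {T} = {A,C,T} (union, +1)
HQ@0: {A} ∪ {G} = {A,G} (union, +1)
CHLQV@0: {A,C,T} ∩ {A,G} = {A} (intersection, +0)
CL@1: {G} ∩ {G} = {G} (intersection, +0)
CLV@1: {G} ∪ {T} = {G,T} (union, +1)
HQ@1: {T} ∩ {T} = {T} (intersection, +0)
CHLQV@1: {G,T} ∩ {T} = {T} (intersection, +0)
CL@2: {C} ∩ {C} = {C} (intersection, +0)
CLV@2: {C} ∪ {T} = {C,T} (union, +1)
HQ@2: {G} ∪ {C} = {C,G} (union, +1)
CHLQV@2: {C,T} ∩ {C,G} = {C} (intersection, +0)
per-site changes: [3, 1, 2]; total = 6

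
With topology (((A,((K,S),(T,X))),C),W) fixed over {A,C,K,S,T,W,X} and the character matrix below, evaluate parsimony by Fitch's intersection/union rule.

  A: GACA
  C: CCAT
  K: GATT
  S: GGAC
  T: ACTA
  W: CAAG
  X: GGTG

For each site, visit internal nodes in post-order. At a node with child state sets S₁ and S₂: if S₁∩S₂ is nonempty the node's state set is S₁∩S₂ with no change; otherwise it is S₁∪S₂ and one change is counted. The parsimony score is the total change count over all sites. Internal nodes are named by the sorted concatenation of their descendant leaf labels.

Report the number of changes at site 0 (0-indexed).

2

site 0, node KS: K={G} ∩ S={G} → {G} (+0)
site 0, node TX: T={A} ∪ X={G} → {A,G} (+1)
site 0, node KSTX: KS={G} ∩ TX={A,G} → {G} (+0)
site 0, node AKSTX: A={G} ∩ KSTX={G} → {G} (+0)
site 0, node ACKSTX: AKSTX={G} ∪ C={C} → {C,G} (+1)
site 0, node ACKSTWX: ACKSTX={C,G} ∩ W={C} → {C} (+0)
site 1, node KS: K={A} ∪ S={G} → {A,G} (+1)
site 1, node TX: T={C} ∪ X={G} → {C,G} (+1)
site 1, node KSTX: KS={A,G} ∩ TX={C,G} → {G} (+0)
site 1, node AKSTX: A={A} ∪ KSTX={G} → {A,G} (+1)
site 1, node ACKSTX: AKSTX={A,G} ∪ C={C} → {A,C,G} (+1)
site 1, node ACKSTWX: ACKSTX={A,C,G} ∩ W={A} → {A} (+0)
site 2, node KS: K={T} ∪ S={A} → {A,T} (+1)
site 2, node TX: T={T} ∩ X={T} → {T} (+0)
site 2, node KSTX: KS={A,T} ∩ TX={T} → {T} (+0)
site 2, node AKSTX: A={C} ∪ KSTX={T} → {C,T} (+1)
site 2, node ACKSTX: AKSTX={C,T} ∪ C={A} → {A,C,T} (+1)
site 2, node ACKSTWX: ACKSTX={A,C,T} ∩ W={A} → {A} (+0)
site 3, node KS: K={T} ∪ S={C} → {C,T} (+1)
site 3, node TX: T={A} ∪ X={G} → {A,G} (+1)
site 3, node KSTX: KS={C,T} ∪ TX={A,G} → {A,C,G,T} (+1)
site 3, node AKSTX: A={A} ∩ KSTX={A,C,G,T} → {A} (+0)
site 3, node ACKSTX: AKSTX={A} ∪ C={T} → {A,T} (+1)
site 3, node ACKSTWX: ACKSTX={A,T} ∪ W={G} → {A,G,T} (+1)
per-site changes: [2, 4, 3, 5]; total = 14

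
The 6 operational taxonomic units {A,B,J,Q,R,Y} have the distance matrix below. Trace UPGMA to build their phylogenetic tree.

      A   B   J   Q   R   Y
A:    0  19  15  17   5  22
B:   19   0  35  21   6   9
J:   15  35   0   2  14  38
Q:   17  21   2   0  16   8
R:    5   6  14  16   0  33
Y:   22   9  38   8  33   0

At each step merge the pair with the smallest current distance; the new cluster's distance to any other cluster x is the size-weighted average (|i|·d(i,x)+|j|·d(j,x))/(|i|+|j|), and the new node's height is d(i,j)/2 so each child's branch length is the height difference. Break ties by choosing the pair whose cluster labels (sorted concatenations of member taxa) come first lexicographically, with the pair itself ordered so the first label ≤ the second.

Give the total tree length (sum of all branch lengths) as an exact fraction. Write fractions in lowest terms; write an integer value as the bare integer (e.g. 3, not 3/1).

step 1: merge (J,Q) at d=2; branch lengths J→1, Q→1; new cluster JQ
  updated: d(A,JQ)=16, d(B,JQ)=28, d(JQ,R)=15, d(JQ,Y)=23
step 2: merge (A,R) at d=5; branch lengths A→5/2, R→5/2; new cluster AR
  updated: d(AR,B)=25/2, d(AR,JQ)=31/2, d(AR,Y)=55/2
step 3: merge (B,Y) at d=9; branch lengths B→9/2, Y→9/2; new cluster BY
  updated: d(AR,BY)=20, d(BY,JQ)=51/2
step 4: merge (AR,JQ) at d=31/2; branch lengths AR→21/4, JQ→27/4; new cluster AJQR
  updated: d(AJQR,BY)=91/4
step 5: merge (AJQR,BY) at d=91/4; branch lengths AJQR→29/8, BY→55/8; new cluster ABJQRY
final tree: (((A:5/2,R:5/2):21/4,(J:1,Q:1):27/4):29/8,(B:9/2,Y:9/2):55/8)
total length: 77/2

77/2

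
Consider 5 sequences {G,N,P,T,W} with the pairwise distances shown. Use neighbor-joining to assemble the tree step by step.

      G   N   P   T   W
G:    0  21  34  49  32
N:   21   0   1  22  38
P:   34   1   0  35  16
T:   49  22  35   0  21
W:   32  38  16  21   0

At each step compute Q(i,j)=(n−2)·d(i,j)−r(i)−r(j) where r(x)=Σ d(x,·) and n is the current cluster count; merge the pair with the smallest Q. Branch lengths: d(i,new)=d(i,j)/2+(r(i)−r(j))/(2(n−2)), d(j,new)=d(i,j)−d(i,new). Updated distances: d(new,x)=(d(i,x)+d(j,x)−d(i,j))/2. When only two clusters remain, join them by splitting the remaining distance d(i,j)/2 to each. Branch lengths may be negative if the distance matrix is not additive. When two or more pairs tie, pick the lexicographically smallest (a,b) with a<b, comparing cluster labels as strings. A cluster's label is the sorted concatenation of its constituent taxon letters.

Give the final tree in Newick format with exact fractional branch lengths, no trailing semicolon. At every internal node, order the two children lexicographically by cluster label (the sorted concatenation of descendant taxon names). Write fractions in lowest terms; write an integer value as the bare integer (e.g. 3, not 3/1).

iteration 1: select T,W (d=21, Q=-171); attach at lengths (83/6, 43/6); label the merged cluster TW
  updated: d(G,TW)=30, d(N,TW)=39/2, d(P,TW)=15
iteration 2: select G,TW (d=30, Q=-179/2); attach at lengths (161/8, 79/8); label the merged cluster GTW
  updated: d(GTW,N)=21/4, d(GTW,P)=19/2
iteration 3: select GTW,N (d=21/4, Q=-63/4); attach at lengths (55/8, -13/8); label the merged cluster GNTW
  updated: d(GNTW,P)=21/8
iteration 4: select GNTW,P (d=21/8); attach at lengths (21/16, 21/16); label the merged cluster GNPTW
final tree: (((G:161/8,(T:83/6,W:43/6):79/8):55/8,N:-13/8):21/16,P:21/16)
total length: 471/8

(((G:161/8,(T:83/6,W:43/6):79/8):55/8,N:-13/8):21/16,P:21/16)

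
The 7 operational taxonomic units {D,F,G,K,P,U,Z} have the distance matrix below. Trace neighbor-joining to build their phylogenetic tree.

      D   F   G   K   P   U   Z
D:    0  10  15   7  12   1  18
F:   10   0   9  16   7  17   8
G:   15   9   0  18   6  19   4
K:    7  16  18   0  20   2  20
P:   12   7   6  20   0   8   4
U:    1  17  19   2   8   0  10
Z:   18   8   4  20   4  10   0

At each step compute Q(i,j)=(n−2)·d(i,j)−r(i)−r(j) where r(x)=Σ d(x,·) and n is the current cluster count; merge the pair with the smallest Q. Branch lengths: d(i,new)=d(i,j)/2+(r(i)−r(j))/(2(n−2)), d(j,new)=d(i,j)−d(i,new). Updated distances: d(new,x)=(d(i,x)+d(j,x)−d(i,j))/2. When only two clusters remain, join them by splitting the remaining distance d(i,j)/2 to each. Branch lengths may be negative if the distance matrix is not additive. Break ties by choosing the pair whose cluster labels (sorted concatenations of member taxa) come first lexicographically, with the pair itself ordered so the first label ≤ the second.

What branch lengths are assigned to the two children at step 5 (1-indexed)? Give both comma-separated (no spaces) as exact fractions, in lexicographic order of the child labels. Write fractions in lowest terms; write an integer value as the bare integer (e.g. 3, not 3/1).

57/32,85/32

step 1: merge (K,U) at d=2, Q=-130; branch lengths K→18/5, U→-8/5; new cluster KU
  updated: d(D,KU)=3, d(F,KU)=31/2, d(G,KU)=35/2, d(KU,P)=13, d(KU,Z)=14
step 2: merge (D,KU) at d=3, Q=-109; branch lengths D→7/8, KU→17/8; new cluster DKU
  updated: d(DKU,F)=45/4, d(DKU,G)=59/4, d(DKU,P)=11, d(DKU,Z)=29/2
step 3: merge (DKU,F) at d=45/4, Q=-53; branch lengths DKU→25/3, F→35/12; new cluster DFKU
  updated: d(DFKU,G)=25/4, d(DFKU,P)=27/8, d(DFKU,Z)=45/8
step 4: merge (DFKU,P) at d=27/8, Q=-175/8; branch lengths DFKU→69/32, P→39/32; new cluster DFKPU
  updated: d(DFKPU,G)=71/16, d(DFKPU,Z)=25/8
step 5: merge (DFKPU,G) at d=71/16, Q=-185/16; branch lengths DFKPU→57/32, G→85/32; new cluster DFGKPU
  updated: d(DFGKPU,Z)=43/32
step 6: merge (DFGKPU,Z) at d=43/32; branch lengths DFGKPU→43/64, Z→43/64; new cluster DFGKPUZ
final tree: (((((D:7/8,(K:18/5,U:-8/5):17/8):25/3,F:35/12):69/32,P:39/32):57/32,G:85/32):43/64,Z:43/64)
total length: 813/32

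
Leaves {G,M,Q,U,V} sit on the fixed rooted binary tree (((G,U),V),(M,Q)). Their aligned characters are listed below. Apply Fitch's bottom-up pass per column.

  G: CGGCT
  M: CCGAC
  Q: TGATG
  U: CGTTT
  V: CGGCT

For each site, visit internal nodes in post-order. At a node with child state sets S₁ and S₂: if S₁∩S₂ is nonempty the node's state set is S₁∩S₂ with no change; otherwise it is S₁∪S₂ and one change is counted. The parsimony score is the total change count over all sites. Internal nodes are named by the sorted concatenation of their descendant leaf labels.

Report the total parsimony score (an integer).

[col 0] GU: children G:{C}, U:{C} ∩→ {C}; cost 0
[col 0] GUV: children GU:{C}, V:{C} ∩→ {C}; cost 0
[col 0] MQ: children M:{C}, Q:{T} ∪→ {C,T}; cost 1
[col 0] GMQUV: children GUV:{C}, MQ:{C,T} ∩→ {C}; cost 0
[col 1] GU: children G:{G}, U:{G} ∩→ {G}; cost 0
[col 1] GUV: children GU:{G}, V:{G} ∩→ {G}; cost 0
[col 1] MQ: children M:{C}, Q:{G} ∪→ {C,G}; cost 1
[col 1] GMQUV: children GUV:{G}, MQ:{C,G} ∩→ {G}; cost 0
[col 2] GU: children G:{G}, U:{T} ∪→ {G,T}; cost 1
[col 2] GUV: children GU:{G,T}, V:{G} ∩→ {G}; cost 0
[col 2] MQ: children M:{G}, Q:{A} ∪→ {A,G}; cost 1
[col 2] GMQUV: children GUV:{G}, MQ:{A,G} ∩→ {G}; cost 0
[col 3] GU: children G:{C}, U:{T} ∪→ {C,T}; cost 1
[col 3] GUV: children GU:{C,T}, V:{C} ∩→ {C}; cost 0
[col 3] MQ: children M:{A}, Q:{T} ∪→ {A,T}; cost 1
[col 3] GMQUV: children GUV:{C}, MQ:{A,T} ∪→ {A,C,T}; cost 1
[col 4] GU: children G:{T}, U:{T} ∩→ {T}; cost 0
[col 4] GUV: children GU:{T}, V:{T} ∩→ {T}; cost 0
[col 4] MQ: children M:{C}, Q:{G} ∪→ {C,G}; cost 1
[col 4] GMQUV: children GUV:{T}, MQ:{C,G} ∪→ {C,G,T}; cost 1
per-site changes: [1, 1, 2, 3, 2]; total = 9

9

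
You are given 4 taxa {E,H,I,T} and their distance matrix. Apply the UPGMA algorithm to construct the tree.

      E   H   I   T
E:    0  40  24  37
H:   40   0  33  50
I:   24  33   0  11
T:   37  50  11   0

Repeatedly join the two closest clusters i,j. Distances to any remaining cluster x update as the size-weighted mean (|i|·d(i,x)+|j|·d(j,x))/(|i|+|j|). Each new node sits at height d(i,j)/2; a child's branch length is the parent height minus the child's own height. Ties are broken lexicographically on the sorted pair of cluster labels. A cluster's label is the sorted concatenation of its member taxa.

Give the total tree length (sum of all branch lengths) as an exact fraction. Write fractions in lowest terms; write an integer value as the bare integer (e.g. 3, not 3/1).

step 1: merge (I,T) at d=11; branch lengths I→11/2, T→11/2; new cluster IT
  updated: d(E,IT)=61/2, d(H,IT)=83/2
step 2: merge (E,IT) at d=61/2; branch lengths E→61/4, IT→39/4; new cluster EIT
  updated: d(EIT,H)=41
step 3: merge (EIT,H) at d=41; branch lengths EIT→21/4, H→41/2; new cluster EHIT
final tree: ((E:61/4,(I:11/2,T:11/2):39/4):21/4,H:41/2)
total length: 247/4

247/4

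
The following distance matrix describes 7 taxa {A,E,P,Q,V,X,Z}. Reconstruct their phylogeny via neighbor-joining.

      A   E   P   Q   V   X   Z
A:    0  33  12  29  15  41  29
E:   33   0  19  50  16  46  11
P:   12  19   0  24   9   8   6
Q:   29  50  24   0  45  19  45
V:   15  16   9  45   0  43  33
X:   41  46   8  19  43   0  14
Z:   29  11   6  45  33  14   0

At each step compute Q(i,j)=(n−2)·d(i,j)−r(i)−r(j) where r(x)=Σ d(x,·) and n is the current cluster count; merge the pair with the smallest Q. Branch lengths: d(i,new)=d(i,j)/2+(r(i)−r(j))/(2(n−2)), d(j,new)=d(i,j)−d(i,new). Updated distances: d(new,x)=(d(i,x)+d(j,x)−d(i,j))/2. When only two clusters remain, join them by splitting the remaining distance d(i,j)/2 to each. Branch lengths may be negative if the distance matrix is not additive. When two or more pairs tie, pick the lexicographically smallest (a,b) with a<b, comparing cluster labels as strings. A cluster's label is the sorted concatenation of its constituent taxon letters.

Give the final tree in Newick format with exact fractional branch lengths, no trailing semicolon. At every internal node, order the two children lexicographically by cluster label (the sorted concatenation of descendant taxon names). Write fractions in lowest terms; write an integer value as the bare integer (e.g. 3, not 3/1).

((((A:91/12,V:89/12):97/16,(E:125/16,Z:51/16):139/16):55/16,P:-93/16):197/32,(Q:68/5,X:27/5):197/32)

step 1: merge (Q,X) at d=19, Q=-288; branch lengths Q→68/5, X→27/5; new cluster QX
  updated: d(A,QX)=51/2, d(E,QX)=77/2, d(P,QX)=13/2, d(QX,V)=69/2, d(QX,Z)=20
step 2: merge (E,Z) at d=11, Q=-345/2; branch lengths E→125/16, Z→51/16; new cluster EZ
  updated: d(A,EZ)=51/2, d(EZ,P)=7, d(EZ,QX)=95/4, d(EZ,V)=19
step 3: merge (A,V) at d=15, Q=-221/2; branch lengths A→91/12, V→89/12; new cluster AV
  updated: d(AV,EZ)=59/4, d(AV,P)=3, d(AV,QX)=45/2
step 4: merge (AV,EZ) at d=59/4, Q=-225/4; branch lengths AV→97/16, EZ→139/16; new cluster AEVZ
  updated: d(AEVZ,P)=-19/8, d(AEVZ,QX)=63/4
step 5: merge (AEVZ,P) at d=-19/8, Q=-159/8; branch lengths AEVZ→55/16, P→-93/16; new cluster AEPVZ
  updated: d(AEPVZ,QX)=197/16
step 6: merge (AEPVZ,QX) at d=197/16; branch lengths AEPVZ→197/32, QX→197/32; new cluster AEPQVXZ
final tree: ((((A:91/12,V:89/12):97/16,(E:125/16,Z:51/16):139/16):55/16,P:-93/16):197/32,(Q:68/5,X:27/5):197/32)
total length: 1115/16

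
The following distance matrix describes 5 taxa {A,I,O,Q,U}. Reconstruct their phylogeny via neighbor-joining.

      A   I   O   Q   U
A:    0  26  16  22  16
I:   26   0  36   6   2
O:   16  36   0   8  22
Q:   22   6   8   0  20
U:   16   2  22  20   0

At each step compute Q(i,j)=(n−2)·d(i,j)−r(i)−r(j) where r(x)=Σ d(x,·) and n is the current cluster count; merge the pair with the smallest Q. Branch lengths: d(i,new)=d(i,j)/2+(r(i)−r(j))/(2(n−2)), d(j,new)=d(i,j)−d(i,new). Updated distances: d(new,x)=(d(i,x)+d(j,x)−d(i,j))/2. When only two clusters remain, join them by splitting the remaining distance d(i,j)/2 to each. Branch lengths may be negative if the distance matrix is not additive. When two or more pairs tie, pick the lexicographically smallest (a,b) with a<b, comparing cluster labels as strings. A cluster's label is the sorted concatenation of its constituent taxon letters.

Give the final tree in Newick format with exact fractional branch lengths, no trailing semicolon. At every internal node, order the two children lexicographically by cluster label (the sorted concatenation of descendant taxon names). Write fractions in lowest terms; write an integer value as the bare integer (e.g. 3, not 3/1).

(((A:19/2,(I:8/3,U:-2/3):21/2):11/2,O:13/2):3/4,Q:3/4)

step 1: merge (I,U) at d=2, Q=-124; branch lengths I→8/3, U→-2/3; new cluster IU
  updated: d(A,IU)=20, d(IU,O)=28, d(IU,Q)=12
step 2: merge (A,IU) at d=20, Q=-78; branch lengths A→19/2, IU→21/2; new cluster AIU
  updated: d(AIU,O)=12, d(AIU,Q)=7
step 3: merge (AIU,O) at d=12, Q=-27; branch lengths AIU→11/2, O→13/2; new cluster AIOU
  updated: d(AIOU,Q)=3/2
step 4: merge (AIOU,Q) at d=3/2; branch lengths AIOU→3/4, Q→3/4; new cluster AIOQU
final tree: (((A:19/2,(I:8/3,U:-2/3):21/2):11/2,O:13/2):3/4,Q:3/4)
total length: 71/2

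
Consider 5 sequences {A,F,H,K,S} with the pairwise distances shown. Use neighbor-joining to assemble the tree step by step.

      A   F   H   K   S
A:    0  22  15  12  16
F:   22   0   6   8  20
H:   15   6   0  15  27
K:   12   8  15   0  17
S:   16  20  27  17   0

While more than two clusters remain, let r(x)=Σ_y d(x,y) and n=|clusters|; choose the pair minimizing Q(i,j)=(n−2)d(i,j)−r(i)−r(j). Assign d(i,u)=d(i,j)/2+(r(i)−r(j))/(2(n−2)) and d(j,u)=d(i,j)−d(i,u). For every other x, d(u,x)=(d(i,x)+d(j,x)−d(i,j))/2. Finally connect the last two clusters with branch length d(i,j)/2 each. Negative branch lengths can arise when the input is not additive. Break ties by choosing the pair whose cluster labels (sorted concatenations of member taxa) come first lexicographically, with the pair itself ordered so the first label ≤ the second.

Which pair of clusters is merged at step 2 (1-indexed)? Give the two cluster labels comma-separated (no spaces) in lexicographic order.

step 1: merge (F,H) at d=6, Q=-101; branch lengths F→11/6, H→25/6; new cluster FH
  updated: d(A,FH)=31/2, d(FH,K)=17/2, d(FH,S)=41/2
step 2: merge (A,S) at d=16, Q=-65; branch lengths A→11/2, S→21/2; new cluster AS
  updated: d(AS,FH)=10, d(AS,K)=13/2
step 3: merge (AS,FH) at d=10, Q=-25; branch lengths AS→4, FH→6; new cluster AFHS
  updated: d(AFHS,K)=5/2
step 4: merge (AFHS,K) at d=5/2; branch lengths AFHS→5/4, K→5/4; new cluster AFHKS
final tree: (((A:11/2,S:21/2):4,(F:11/6,H:25/6):6):5/4,K:5/4)
total length: 69/2

A,S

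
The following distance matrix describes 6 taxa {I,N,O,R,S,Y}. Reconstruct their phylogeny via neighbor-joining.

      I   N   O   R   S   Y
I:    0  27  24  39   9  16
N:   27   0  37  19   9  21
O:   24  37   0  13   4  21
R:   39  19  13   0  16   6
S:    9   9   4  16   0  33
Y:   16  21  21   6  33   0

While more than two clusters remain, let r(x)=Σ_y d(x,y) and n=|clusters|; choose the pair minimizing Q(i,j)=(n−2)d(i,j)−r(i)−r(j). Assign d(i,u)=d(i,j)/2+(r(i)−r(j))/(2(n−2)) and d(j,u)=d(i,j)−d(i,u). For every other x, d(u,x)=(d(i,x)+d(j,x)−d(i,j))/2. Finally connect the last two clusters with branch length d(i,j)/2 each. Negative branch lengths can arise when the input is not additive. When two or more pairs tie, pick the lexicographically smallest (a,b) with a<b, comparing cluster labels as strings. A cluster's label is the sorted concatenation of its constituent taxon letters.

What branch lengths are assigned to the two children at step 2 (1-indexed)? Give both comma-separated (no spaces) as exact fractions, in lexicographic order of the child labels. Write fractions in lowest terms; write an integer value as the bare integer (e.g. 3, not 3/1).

32/3,19/3

step 1: merge (R,Y) at d=6, Q=-166; branch lengths R→5/2, Y→7/2; new cluster RY
  updated: d(I,RY)=49/2, d(N,RY)=17, d(O,RY)=14, d(RY,S)=43/2
step 2: merge (N,RY) at d=17, Q=-116; branch lengths N→32/3, RY→19/3; new cluster NRY
  updated: d(I,NRY)=69/4, d(NRY,O)=17, d(NRY,S)=27/4
step 3: merge (I,NRY) at d=69/4, Q=-227/4; branch lengths I→175/16, NRY→101/16; new cluster INRY
  updated: d(INRY,O)=95/8, d(INRY,S)=-3/4
step 4: merge (INRY,O) at d=95/8, Q=-121/8; branch lengths INRY→57/16, O→133/16; new cluster INORY
  updated: d(INORY,S)=-69/16
step 5: merge (INORY,S) at d=-69/16; branch lengths INORY→-69/32, S→-69/32; new cluster INORSY
final tree: (((I:175/16,(N:32/3,(R:5/2,Y:7/2):19/3):101/16):57/16,O:133/16):-69/32,S:-69/32)
total length: 765/16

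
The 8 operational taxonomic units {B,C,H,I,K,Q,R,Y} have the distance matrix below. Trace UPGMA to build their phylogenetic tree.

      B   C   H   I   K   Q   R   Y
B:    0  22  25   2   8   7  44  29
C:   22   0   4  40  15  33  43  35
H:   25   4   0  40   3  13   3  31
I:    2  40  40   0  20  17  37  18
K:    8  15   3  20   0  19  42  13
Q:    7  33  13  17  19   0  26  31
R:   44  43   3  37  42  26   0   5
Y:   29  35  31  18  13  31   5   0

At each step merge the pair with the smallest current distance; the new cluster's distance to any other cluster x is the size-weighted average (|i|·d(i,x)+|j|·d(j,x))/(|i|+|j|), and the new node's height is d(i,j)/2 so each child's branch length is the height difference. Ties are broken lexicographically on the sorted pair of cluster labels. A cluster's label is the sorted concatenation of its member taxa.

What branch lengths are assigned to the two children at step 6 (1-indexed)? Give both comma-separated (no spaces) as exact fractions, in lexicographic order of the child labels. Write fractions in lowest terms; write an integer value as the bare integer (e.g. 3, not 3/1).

56/9,269/36

step 1: merge (B,I) at d=2; branch lengths B→1, I→1; new cluster BI
  updated: d(BI,C)=31, d(BI,H)=65/2, d(BI,K)=14, d(BI,Q)=12, d(BI,R)=81/2, d(BI,Y)=47/2
step 2: merge (H,K) at d=3; branch lengths H→3/2, K→3/2; new cluster HK
  updated: d(BI,HK)=93/4, d(C,HK)=19/2, d(HK,Q)=16, d(HK,R)=45/2, d(HK,Y)=22
step 3: merge (R,Y) at d=5; branch lengths R→5/2, Y→5/2; new cluster RY
  updated: d(BI,RY)=32, d(C,RY)=39, d(HK,RY)=89/4, d(Q,RY)=57/2
step 4: merge (C,HK) at d=19/2; branch lengths C→19/4, HK→13/4; new cluster CHK
  updated: d(BI,CHK)=155/6, d(CHK,Q)=65/3, d(CHK,RY)=167/6
step 5: merge (BI,Q) at d=12; branch lengths BI→5, Q→6; new cluster BIQ
  updated: d(BIQ,CHK)=220/9, d(BIQ,RY)=185/6
step 6: merge (BIQ,CHK) at d=220/9; branch lengths BIQ→56/9, CHK→269/36; new cluster BCHIKQ
  updated: d(BCHIKQ,RY)=88/3
step 7: merge (BCHIKQ,RY) at d=88/3; branch lengths BCHIKQ→22/9, RY→73/6; new cluster BCHIKQRY
final tree: ((((B:1,I:1):5,Q:6):56/9,(C:19/4,(H:3/2,K:3/2):13/4):269/36):22/9,(R:5/2,Y:5/2):73/6)
total length: 2063/36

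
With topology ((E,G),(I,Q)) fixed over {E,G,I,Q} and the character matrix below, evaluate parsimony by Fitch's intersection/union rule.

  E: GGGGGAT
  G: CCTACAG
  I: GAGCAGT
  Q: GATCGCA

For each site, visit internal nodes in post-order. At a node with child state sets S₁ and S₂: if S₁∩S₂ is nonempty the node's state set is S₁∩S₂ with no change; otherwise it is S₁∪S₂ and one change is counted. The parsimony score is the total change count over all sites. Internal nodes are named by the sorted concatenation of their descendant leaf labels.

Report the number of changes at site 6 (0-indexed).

site 0, node EG: E={G} ∪ G={C} → {C,G} (+1)
site 0, node IQ: I={G} ∩ Q={G} → {G} (+0)
site 0, node EGIQ: EG={C,G} ∩ IQ={G} → {G} (+0)
site 1, node EG: E={G} ∪ G={C} → {C,G} (+1)
site 1, node IQ: I={A} ∩ Q={A} → {A} (+0)
site 1, node EGIQ: EG={C,G} ∪ IQ={A} → {A,C,G} (+1)
site 2, node EG: E={G} ∪ G={T} → {G,T} (+1)
site 2, node IQ: I={G} ∪ Q={T} → {G,T} (+1)
site 2, node EGIQ: EG={G,T} ∩ IQ={G,T} → {G,T} (+0)
site 3, node EG: E={G} ∪ G={A} → {A,G} (+1)
site 3, node IQ: I={C} ∩ Q={C} → {C} (+0)
site 3, node EGIQ: EG={A,G} ∪ IQ={C} → {A,C,G} (+1)
site 4, node EG: E={G} ∪ G={C} → {C,G} (+1)
site 4, node IQ: I={A} ∪ Q={G} → {A,G} (+1)
site 4, node EGIQ: EG={C,G} ∩ IQ={A,G} → {G} (+0)
site 5, node EG: E={A} ∩ G={A} → {A} (+0)
site 5, node IQ: I={G} ∪ Q={C} → {C,G} (+1)
site 5, node EGIQ: EG={A} ∪ IQ={C,G} → {A,C,G} (+1)
site 6, node EG: E={T} ∪ G={G} → {G,T} (+1)
site 6, node IQ: I={T} ∪ Q={A} → {A,T} (+1)
site 6, node EGIQ: EG={G,T} ∩ IQ={A,T} → {T} (+0)
per-site changes: [1, 2, 2, 2, 2, 2, 2]; total = 13

2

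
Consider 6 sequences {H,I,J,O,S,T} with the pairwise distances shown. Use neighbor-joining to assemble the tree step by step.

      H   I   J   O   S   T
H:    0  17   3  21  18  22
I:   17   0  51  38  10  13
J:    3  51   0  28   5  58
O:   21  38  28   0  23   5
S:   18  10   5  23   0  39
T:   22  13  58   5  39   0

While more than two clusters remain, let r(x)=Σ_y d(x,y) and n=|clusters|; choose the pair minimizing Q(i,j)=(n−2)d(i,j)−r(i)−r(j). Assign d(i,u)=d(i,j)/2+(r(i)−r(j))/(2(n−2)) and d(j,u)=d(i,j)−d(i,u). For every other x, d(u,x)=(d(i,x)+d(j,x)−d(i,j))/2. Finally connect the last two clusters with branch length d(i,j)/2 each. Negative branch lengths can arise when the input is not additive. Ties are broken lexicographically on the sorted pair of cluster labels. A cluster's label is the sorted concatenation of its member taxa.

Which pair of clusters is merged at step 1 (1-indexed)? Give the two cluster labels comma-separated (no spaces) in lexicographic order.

step 1: merge (O,T) at d=5, Q=-232; branch lengths O→-1/4, T→21/4; new cluster OT
  updated: d(H,OT)=19, d(I,OT)=23, d(J,OT)=81/2, d(OT,S)=57/2
step 2: merge (H,J) at d=3, Q=-295/2; branch lengths H→-67/12, J→103/12; new cluster HJ
  updated: d(HJ,I)=65/2, d(HJ,OT)=113/4, d(HJ,S)=10
step 3: merge (HJ,S) at d=10, Q=-397/4; branch lengths HJ→169/16, S→-9/16; new cluster HJS
  updated: d(HJS,I)=65/4, d(HJS,OT)=187/8
step 4: merge (HJS,I) at d=65/4, Q=-501/8; branch lengths HJS→133/16, I→127/16; new cluster HIJS
  updated: d(HIJS,OT)=241/16
step 5: merge (HIJS,OT) at d=241/16; branch lengths HIJS→241/32, OT→241/32; new cluster HIJOST
final tree: ((((H:-67/12,J:103/12):169/16,S:-9/16):133/16,I:127/16):241/32,(O:-1/4,T:21/4):241/32)
total length: 789/16

O,T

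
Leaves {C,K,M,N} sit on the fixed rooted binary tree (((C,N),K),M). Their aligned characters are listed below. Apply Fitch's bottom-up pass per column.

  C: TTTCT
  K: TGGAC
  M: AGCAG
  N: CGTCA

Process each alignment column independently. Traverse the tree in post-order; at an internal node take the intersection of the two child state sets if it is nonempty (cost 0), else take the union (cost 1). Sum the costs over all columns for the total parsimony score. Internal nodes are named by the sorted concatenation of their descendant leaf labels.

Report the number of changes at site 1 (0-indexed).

1

site 0, node CN: C={T} ∪ N={C} → {C,T} (+1)
site 0, node CKN: CN={C,T} ∩ K={T} → {T} (+0)
site 0, node CKMN: CKN={T} ∪ M={A} → {A,T} (+1)
site 1, node CN: C={T} ∪ N={G} → {G,T} (+1)
site 1, node CKN: CN={G,T} ∩ K={G} → {G} (+0)
site 1, node CKMN: CKN={G} ∩ M={G} → {G} (+0)
site 2, node CN: C={T} ∩ N={T} → {T} (+0)
site 2, node CKN: CN={T} ∪ K={G} → {G,T} (+1)
site 2, node CKMN: CKN={G,T} ∪ M={C} → {C,G,T} (+1)
site 3, node CN: C={C} ∩ N={C} → {C} (+0)
site 3, node CKN: CN={C} ∪ K={A} → {A,C} (+1)
site 3, node CKMN: CKN={A,C} ∩ M={A} → {A} (+0)
site 4, node CN: C={T} ∪ N={A} → {A,T} (+1)
site 4, node CKN: CN={A,T} ∪ K={C} → {A,C,T} (+1)
site 4, node CKMN: CKN={A,C,T} ∪ M={G} → {A,C,G,T} (+1)
per-site changes: [2, 1, 2, 1, 3]; total = 9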